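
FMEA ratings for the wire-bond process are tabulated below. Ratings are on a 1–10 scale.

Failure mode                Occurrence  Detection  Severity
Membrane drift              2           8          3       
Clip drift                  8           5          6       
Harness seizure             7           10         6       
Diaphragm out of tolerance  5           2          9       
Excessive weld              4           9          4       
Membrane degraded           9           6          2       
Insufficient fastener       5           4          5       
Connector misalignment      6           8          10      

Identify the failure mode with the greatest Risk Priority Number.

Connector misalignment

RPN = Severity × Occurrence × Detection:
  Membrane drift: 3 × 2 × 8 = 48
  Clip drift: 6 × 8 × 5 = 240
  Harness seizure: 6 × 7 × 10 = 420
  Diaphragm out of tolerance: 9 × 5 × 2 = 90
  Excessive weld: 4 × 4 × 9 = 144
  Membrane degraded: 2 × 9 × 6 = 108
  Insufficient fastener: 5 × 5 × 4 = 100
  Connector misalignment: 10 × 6 × 8 = 480
Highest RPN is 480 → Connector misalignment.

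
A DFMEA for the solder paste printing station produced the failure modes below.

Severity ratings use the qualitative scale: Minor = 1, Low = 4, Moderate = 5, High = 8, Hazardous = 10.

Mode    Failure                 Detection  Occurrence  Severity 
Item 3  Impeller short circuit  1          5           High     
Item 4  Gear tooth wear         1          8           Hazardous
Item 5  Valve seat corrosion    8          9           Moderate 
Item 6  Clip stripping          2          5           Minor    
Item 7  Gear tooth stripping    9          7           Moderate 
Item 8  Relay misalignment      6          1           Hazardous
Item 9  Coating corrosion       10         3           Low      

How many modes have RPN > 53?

5

RPN = Severity × Occurrence × Detection:
  Item 3: 8 × 5 × 1 = 40
  Item 4: 10 × 8 × 1 = 80
  Item 5: 5 × 9 × 8 = 360
  Item 6: 1 × 5 × 2 = 10
  Item 7: 5 × 7 × 9 = 315
  Item 8: 10 × 1 × 6 = 60
  Item 9: 4 × 3 × 10 = 120
Modes with RPN > 53: Item 4 (80), Item 5 (360), Item 7 (315), Item 8 (60), Item 9 (120) → 5.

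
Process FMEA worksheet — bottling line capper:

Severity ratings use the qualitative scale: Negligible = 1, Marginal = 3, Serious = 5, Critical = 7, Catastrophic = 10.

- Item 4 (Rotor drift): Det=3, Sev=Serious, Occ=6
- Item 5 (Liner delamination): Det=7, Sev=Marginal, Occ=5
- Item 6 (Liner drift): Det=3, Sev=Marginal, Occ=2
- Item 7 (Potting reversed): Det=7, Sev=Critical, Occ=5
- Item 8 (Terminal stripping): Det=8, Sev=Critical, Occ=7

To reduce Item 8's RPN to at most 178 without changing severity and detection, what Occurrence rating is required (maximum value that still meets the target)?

3

Item 8: S=7, O=7, D=8 → current RPN = 392.
Fixed product = 56. Need 56 × O ≤ 178, so O ≤ 178/56 = 3.18.
Maximum integer Occurrence rating = 3 (gives RPN 168; O=4 would give 224 > 178).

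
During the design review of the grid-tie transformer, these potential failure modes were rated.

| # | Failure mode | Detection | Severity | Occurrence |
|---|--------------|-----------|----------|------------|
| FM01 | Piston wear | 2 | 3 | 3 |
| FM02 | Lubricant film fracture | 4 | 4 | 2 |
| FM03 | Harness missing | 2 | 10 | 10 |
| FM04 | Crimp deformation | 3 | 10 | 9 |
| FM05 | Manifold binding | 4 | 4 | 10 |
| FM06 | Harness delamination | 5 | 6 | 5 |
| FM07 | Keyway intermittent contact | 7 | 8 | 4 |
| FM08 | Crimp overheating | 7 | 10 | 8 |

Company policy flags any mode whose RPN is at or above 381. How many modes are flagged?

RPN = Severity × Occurrence × Detection:
  FM01: 3 × 3 × 2 = 18
  FM02: 4 × 2 × 4 = 32
  FM03: 10 × 10 × 2 = 200
  FM04: 10 × 9 × 3 = 270
  FM05: 4 × 10 × 4 = 160
  FM06: 6 × 5 × 5 = 150
  FM07: 8 × 4 × 7 = 224
  FM08: 10 × 8 × 7 = 560
Modes with RPN ≥ 381: FM08 (560) → 1.

1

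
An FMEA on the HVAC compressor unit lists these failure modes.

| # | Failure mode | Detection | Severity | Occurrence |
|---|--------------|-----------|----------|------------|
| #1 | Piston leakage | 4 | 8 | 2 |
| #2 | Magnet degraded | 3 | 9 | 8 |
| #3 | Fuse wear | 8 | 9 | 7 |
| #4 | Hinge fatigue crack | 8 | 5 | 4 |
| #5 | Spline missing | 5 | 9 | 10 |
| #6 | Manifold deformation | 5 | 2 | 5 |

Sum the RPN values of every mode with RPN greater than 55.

1394

RPN = Severity × Occurrence × Detection:
  #1: 8 × 2 × 4 = 64
  #2: 9 × 8 × 3 = 216
  #3: 9 × 7 × 8 = 504
  #4: 5 × 4 × 8 = 160
  #5: 9 × 10 × 5 = 450
  #6: 2 × 5 × 5 = 50
RPN > 55: #1 (64), #2 (216), #3 (504), #4 (160), #5 (450).
Sum: 64 + 216 + 504 + 160 + 450 = 1394.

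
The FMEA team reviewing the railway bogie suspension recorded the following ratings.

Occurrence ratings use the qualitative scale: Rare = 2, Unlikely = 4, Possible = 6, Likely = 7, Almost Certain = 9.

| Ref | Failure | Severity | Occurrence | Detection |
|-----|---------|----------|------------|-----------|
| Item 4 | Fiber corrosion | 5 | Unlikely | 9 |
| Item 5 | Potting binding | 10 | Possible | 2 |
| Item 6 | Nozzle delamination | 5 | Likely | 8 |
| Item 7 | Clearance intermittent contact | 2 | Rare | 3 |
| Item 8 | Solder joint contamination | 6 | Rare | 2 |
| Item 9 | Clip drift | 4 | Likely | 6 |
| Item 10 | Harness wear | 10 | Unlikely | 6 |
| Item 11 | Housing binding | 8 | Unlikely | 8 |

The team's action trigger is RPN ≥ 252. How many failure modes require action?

2

RPN = Severity × Occurrence × Detection:
  Item 4: 5 × 4 × 9 = 180
  Item 5: 10 × 6 × 2 = 120
  Item 6: 5 × 7 × 8 = 280
  Item 7: 2 × 2 × 3 = 12
  Item 8: 6 × 2 × 2 = 24
  Item 9: 4 × 7 × 6 = 168
  Item 10: 10 × 4 × 6 = 240
  Item 11: 8 × 4 × 8 = 256
Modes with RPN ≥ 252: Item 6 (280), Item 11 (256) → 2.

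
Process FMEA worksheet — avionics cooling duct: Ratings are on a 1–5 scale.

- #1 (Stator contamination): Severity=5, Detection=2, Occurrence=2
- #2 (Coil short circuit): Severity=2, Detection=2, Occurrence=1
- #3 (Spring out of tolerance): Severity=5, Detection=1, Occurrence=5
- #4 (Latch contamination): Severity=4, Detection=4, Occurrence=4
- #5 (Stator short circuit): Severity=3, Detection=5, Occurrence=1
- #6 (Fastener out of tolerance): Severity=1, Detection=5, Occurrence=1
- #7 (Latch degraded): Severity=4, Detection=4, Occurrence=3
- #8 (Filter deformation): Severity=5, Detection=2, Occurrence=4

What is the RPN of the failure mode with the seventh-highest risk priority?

RPN = Severity × Occurrence × Detection:
  #1: 5 × 2 × 2 = 20
  #2: 2 × 1 × 2 = 4
  #3: 5 × 5 × 1 = 25
  #4: 4 × 4 × 4 = 64
  #5: 3 × 1 × 5 = 15
  #6: 1 × 1 × 5 = 5
  #7: 4 × 3 × 4 = 48
  #8: 5 × 4 × 2 = 40
Sorted descending: 64, 48, 40, 25, 20, 15, 5, 4.
The seventh-highest RPN is 5 (#6).

5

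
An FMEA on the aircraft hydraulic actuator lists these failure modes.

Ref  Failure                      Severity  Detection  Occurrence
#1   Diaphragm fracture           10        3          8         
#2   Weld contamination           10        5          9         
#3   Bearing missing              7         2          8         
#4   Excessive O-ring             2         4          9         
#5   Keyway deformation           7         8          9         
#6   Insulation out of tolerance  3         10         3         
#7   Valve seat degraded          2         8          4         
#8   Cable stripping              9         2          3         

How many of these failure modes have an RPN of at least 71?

6

RPN = Severity × Occurrence × Detection:
  #1: 10 × 8 × 3 = 240
  #2: 10 × 9 × 5 = 450
  #3: 7 × 8 × 2 = 112
  #4: 2 × 9 × 4 = 72
  #5: 7 × 9 × 8 = 504
  #6: 3 × 3 × 10 = 90
  #7: 2 × 4 × 8 = 64
  #8: 9 × 3 × 2 = 54
Modes with RPN ≥ 71: #1 (240), #2 (450), #3 (112), #4 (72), #5 (504), #6 (90) → 6.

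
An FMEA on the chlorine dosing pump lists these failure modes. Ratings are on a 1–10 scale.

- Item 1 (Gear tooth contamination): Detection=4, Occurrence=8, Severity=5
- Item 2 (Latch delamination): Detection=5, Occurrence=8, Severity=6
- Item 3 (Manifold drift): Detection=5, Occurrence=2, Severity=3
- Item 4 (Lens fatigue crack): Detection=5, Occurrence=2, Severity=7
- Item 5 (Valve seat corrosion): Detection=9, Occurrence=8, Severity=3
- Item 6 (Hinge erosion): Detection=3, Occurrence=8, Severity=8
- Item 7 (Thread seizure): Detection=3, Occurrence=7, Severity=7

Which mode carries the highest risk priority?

RPN = Severity × Occurrence × Detection:
  Item 1: 5 × 8 × 4 = 160
  Item 2: 6 × 8 × 5 = 240
  Item 3: 3 × 2 × 5 = 30
  Item 4: 7 × 2 × 5 = 70
  Item 5: 3 × 8 × 9 = 216
  Item 6: 8 × 8 × 3 = 192
  Item 7: 7 × 7 × 3 = 147
Highest RPN is 240 → Item 2.

Item 2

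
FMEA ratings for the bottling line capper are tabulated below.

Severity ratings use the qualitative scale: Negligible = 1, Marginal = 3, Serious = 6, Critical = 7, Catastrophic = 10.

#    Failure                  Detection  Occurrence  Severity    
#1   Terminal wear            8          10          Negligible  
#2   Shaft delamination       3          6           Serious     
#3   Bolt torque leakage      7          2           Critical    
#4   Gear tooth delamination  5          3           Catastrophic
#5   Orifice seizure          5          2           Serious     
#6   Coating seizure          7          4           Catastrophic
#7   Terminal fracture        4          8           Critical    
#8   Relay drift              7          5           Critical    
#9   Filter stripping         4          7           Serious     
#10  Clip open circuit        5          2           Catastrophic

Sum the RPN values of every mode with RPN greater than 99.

1275

RPN = Severity × Occurrence × Detection:
  #1: 1 × 10 × 8 = 80
  #2: 6 × 6 × 3 = 108
  #3: 7 × 2 × 7 = 98
  #4: 10 × 3 × 5 = 150
  #5: 6 × 2 × 5 = 60
  #6: 10 × 4 × 7 = 280
  #7: 7 × 8 × 4 = 224
  #8: 7 × 5 × 7 = 245
  #9: 6 × 7 × 4 = 168
  #10: 10 × 2 × 5 = 100
RPN > 99: #2 (108), #4 (150), #6 (280), #7 (224), #8 (245), #9 (168), #10 (100).
Sum: 108 + 150 + 280 + 224 + 245 + 168 + 100 = 1275.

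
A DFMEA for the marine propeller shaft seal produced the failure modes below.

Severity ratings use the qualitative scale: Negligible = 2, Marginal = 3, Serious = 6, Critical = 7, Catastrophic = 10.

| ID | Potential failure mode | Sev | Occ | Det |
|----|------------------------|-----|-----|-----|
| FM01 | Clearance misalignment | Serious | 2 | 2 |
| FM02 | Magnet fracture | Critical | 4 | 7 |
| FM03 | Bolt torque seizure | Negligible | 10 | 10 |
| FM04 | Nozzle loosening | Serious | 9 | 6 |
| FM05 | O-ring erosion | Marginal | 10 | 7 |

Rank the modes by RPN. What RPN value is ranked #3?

RPN = Severity × Occurrence × Detection:
  FM01: 6 × 2 × 2 = 24
  FM02: 7 × 4 × 7 = 196
  FM03: 2 × 10 × 10 = 200
  FM04: 6 × 9 × 6 = 324
  FM05: 3 × 10 × 7 = 210
Sorted descending: 324, 210, 200, 196, 24.
The third-highest RPN is 200 (FM03).

200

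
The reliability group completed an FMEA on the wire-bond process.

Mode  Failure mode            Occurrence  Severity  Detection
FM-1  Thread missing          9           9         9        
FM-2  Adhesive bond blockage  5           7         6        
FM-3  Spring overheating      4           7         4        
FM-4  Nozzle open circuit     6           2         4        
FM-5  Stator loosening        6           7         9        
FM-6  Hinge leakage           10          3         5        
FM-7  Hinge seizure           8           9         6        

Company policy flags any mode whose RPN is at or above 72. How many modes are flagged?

6

RPN = Severity × Occurrence × Detection:
  FM-1: 9 × 9 × 9 = 729
  FM-2: 7 × 5 × 6 = 210
  FM-3: 7 × 4 × 4 = 112
  FM-4: 2 × 6 × 4 = 48
  FM-5: 7 × 6 × 9 = 378
  FM-6: 3 × 10 × 5 = 150
  FM-7: 9 × 8 × 6 = 432
Modes with RPN ≥ 72: FM-1 (729), FM-2 (210), FM-3 (112), FM-5 (378), FM-6 (150), FM-7 (432) → 6.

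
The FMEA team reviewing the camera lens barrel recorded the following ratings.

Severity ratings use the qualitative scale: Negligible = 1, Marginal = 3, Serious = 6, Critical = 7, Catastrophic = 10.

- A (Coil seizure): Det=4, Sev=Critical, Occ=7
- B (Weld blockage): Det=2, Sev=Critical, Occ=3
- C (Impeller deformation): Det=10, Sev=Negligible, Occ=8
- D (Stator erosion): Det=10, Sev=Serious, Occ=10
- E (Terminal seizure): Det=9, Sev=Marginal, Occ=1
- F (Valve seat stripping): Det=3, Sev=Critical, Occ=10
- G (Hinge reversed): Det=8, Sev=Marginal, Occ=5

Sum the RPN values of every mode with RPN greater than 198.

RPN = Severity × Occurrence × Detection:
  A: 7 × 7 × 4 = 196
  B: 7 × 3 × 2 = 42
  C: 1 × 8 × 10 = 80
  D: 6 × 10 × 10 = 600
  E: 3 × 1 × 9 = 27
  F: 7 × 10 × 3 = 210
  G: 3 × 5 × 8 = 120
RPN > 198: D (600), F (210).
Sum: 600 + 210 = 810.

810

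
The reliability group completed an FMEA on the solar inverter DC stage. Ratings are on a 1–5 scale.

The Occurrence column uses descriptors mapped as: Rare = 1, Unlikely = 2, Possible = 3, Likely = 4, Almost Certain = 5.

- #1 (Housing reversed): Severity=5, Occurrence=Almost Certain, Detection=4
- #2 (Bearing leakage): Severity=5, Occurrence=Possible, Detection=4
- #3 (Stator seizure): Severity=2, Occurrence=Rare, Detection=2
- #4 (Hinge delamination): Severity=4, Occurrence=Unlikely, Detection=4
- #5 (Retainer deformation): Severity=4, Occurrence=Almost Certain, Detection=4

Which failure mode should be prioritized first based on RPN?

RPN = Severity × Occurrence × Detection:
  #1: 5 × 5 × 4 = 100
  #2: 5 × 3 × 4 = 60
  #3: 2 × 1 × 2 = 4
  #4: 4 × 2 × 4 = 32
  #5: 4 × 5 × 4 = 80
Highest RPN is 100 → #1.

#1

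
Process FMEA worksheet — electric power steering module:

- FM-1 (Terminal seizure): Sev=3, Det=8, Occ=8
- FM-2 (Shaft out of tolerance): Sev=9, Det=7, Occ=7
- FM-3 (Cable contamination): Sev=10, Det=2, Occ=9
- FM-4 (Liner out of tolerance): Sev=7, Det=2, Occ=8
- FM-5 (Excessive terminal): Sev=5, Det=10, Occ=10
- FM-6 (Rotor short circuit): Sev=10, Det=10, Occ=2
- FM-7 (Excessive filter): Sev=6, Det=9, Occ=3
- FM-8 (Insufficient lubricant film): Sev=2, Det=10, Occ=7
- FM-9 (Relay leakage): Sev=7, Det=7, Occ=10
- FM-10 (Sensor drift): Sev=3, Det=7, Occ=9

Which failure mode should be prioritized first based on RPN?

RPN = Severity × Occurrence × Detection:
  FM-1: 3 × 8 × 8 = 192
  FM-2: 9 × 7 × 7 = 441
  FM-3: 10 × 9 × 2 = 180
  FM-4: 7 × 8 × 2 = 112
  FM-5: 5 × 10 × 10 = 500
  FM-6: 10 × 2 × 10 = 200
  FM-7: 6 × 3 × 9 = 162
  FM-8: 2 × 7 × 10 = 140
  FM-9: 7 × 10 × 7 = 490
  FM-10: 3 × 9 × 7 = 189
Highest RPN is 500 → FM-5.

FM-5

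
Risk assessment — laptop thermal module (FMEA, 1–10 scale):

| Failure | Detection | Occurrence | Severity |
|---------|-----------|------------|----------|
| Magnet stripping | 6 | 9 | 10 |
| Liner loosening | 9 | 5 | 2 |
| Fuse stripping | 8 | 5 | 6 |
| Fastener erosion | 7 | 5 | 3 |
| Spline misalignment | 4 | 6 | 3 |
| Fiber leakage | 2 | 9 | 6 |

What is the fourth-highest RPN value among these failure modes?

RPN = Severity × Occurrence × Detection:
  Magnet stripping: 10 × 9 × 6 = 540
  Liner loosening: 2 × 5 × 9 = 90
  Fuse stripping: 6 × 5 × 8 = 240
  Fastener erosion: 3 × 5 × 7 = 105
  Spline misalignment: 3 × 6 × 4 = 72
  Fiber leakage: 6 × 9 × 2 = 108
Sorted descending: 540, 240, 108, 105, 90, 72.
The fourth-highest RPN is 105 (Fastener erosion).

105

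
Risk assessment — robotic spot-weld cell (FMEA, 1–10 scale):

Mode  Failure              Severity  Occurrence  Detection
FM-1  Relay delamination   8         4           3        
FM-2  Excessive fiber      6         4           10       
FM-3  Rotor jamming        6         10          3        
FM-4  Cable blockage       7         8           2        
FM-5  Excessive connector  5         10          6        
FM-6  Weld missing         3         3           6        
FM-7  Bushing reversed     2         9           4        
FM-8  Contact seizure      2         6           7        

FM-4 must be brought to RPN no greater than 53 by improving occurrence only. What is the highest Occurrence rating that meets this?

3

FM-4: S=7, O=8, D=2 → current RPN = 112.
Fixed product = 14. Need 14 × O ≤ 53, so O ≤ 53/14 = 3.79.
Maximum integer Occurrence rating = 3 (gives RPN 42; O=4 would give 56 > 53).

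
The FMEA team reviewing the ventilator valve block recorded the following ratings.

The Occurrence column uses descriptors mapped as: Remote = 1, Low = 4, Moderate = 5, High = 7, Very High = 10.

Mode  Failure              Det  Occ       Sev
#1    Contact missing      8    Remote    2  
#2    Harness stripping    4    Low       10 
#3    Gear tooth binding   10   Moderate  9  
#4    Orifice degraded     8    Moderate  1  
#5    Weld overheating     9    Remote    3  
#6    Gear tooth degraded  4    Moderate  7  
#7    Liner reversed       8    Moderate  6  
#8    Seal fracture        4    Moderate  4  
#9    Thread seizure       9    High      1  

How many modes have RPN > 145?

3

RPN = Severity × Occurrence × Detection:
  #1: 2 × 1 × 8 = 16
  #2: 10 × 4 × 4 = 160
  #3: 9 × 5 × 10 = 450
  #4: 1 × 5 × 8 = 40
  #5: 3 × 1 × 9 = 27
  #6: 7 × 5 × 4 = 140
  #7: 6 × 5 × 8 = 240
  #8: 4 × 5 × 4 = 80
  #9: 1 × 7 × 9 = 63
Modes with RPN > 145: #2 (160), #3 (450), #7 (240) → 3.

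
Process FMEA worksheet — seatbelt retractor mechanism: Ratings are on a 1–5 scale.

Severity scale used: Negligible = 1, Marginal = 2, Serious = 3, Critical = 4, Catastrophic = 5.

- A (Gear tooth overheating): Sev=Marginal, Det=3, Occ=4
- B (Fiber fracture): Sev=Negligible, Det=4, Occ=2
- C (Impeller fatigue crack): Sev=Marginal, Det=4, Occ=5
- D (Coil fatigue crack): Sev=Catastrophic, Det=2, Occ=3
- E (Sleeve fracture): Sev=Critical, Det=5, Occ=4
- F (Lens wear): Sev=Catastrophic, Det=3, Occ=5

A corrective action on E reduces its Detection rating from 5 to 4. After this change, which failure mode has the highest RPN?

RPN = Severity × Occurrence × Detection:
  A: 2 × 4 × 3 = 24
  B: 1 × 2 × 4 = 8
  C: 2 × 5 × 4 = 40
  D: 5 × 3 × 2 = 30
  E: 4 × 4 × 5 = 80
  F: 5 × 5 × 3 = 75
After action: E → 4 × 4 × 4 = 64.
Revised RPNs: F=75, E=64, C=40, D=30, A=24, B=8.
Highest is now F (75).

F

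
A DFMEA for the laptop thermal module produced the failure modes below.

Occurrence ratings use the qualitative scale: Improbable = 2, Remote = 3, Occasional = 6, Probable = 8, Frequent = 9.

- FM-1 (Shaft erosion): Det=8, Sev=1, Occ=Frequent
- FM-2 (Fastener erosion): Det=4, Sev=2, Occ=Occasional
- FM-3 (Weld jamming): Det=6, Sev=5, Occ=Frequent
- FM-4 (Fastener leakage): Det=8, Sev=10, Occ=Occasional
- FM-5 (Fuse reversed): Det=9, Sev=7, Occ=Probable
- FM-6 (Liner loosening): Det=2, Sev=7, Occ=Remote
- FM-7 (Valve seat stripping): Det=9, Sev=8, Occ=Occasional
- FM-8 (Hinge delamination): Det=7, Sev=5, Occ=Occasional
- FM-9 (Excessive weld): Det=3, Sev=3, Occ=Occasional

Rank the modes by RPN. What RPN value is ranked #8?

RPN = Severity × Occurrence × Detection:
  FM-1: 1 × 9 × 8 = 72
  FM-2: 2 × 6 × 4 = 48
  FM-3: 5 × 9 × 6 = 270
  FM-4: 10 × 6 × 8 = 480
  FM-5: 7 × 8 × 9 = 504
  FM-6: 7 × 3 × 2 = 42
  FM-7: 8 × 6 × 9 = 432
  FM-8: 5 × 6 × 7 = 210
  FM-9: 3 × 6 × 3 = 54
Sorted descending: 504, 480, 432, 270, 210, 72, 54, 48, 42.
The eighth-highest RPN is 48 (FM-2).

48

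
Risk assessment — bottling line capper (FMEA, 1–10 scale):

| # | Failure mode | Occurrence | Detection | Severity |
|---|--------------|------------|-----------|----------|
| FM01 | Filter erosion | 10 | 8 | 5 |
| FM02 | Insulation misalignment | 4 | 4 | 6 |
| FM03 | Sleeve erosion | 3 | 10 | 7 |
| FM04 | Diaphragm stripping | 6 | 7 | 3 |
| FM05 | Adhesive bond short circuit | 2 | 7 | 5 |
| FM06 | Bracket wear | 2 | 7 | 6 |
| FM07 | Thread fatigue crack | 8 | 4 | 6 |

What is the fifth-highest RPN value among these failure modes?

RPN = Severity × Occurrence × Detection:
  FM01: 5 × 10 × 8 = 400
  FM02: 6 × 4 × 4 = 96
  FM03: 7 × 3 × 10 = 210
  FM04: 3 × 6 × 7 = 126
  FM05: 5 × 2 × 7 = 70
  FM06: 6 × 2 × 7 = 84
  FM07: 6 × 8 × 4 = 192
Sorted descending: 400, 210, 192, 126, 96, 84, 70.
The fifth-highest RPN is 96 (FM02).

96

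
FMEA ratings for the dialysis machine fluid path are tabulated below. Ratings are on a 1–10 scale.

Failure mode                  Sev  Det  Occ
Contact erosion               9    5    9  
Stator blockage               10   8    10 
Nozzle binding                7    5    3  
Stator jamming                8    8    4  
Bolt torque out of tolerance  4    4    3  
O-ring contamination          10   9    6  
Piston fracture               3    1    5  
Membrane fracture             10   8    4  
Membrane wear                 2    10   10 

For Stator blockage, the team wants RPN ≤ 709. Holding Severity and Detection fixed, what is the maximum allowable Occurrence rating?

Stator blockage: S=10, O=10, D=8 → current RPN = 800.
Fixed product = 80. Need 80 × O ≤ 709, so O ≤ 709/80 = 8.86.
Maximum integer Occurrence rating = 8 (gives RPN 640; O=9 would give 720 > 709).

8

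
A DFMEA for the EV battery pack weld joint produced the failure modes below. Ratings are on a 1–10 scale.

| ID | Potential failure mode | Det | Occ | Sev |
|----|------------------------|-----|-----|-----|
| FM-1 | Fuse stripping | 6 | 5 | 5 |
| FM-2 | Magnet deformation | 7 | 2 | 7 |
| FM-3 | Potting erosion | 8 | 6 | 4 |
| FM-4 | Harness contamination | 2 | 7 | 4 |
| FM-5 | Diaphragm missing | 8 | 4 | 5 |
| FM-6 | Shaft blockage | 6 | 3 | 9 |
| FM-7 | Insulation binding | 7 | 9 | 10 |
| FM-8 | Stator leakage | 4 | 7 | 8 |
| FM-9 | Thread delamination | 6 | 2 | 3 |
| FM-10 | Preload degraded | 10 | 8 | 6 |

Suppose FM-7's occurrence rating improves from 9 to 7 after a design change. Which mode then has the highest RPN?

FM-7

RPN = Severity × Occurrence × Detection:
  FM-1: 5 × 5 × 6 = 150
  FM-2: 7 × 2 × 7 = 98
  FM-3: 4 × 6 × 8 = 192
  FM-4: 4 × 7 × 2 = 56
  FM-5: 5 × 4 × 8 = 160
  FM-6: 9 × 3 × 6 = 162
  FM-7: 10 × 9 × 7 = 630
  FM-8: 8 × 7 × 4 = 224
  FM-9: 3 × 2 × 6 = 36
  FM-10: 6 × 8 × 10 = 480
After action: FM-7 → 10 × 7 × 7 = 490.
Revised RPNs: FM-7=490, FM-10=480, FM-8=224, FM-3=192, FM-6=162, FM-5=160, FM-1=150, FM-2=98, FM-4=56, FM-9=36.
Highest is now FM-7 (490).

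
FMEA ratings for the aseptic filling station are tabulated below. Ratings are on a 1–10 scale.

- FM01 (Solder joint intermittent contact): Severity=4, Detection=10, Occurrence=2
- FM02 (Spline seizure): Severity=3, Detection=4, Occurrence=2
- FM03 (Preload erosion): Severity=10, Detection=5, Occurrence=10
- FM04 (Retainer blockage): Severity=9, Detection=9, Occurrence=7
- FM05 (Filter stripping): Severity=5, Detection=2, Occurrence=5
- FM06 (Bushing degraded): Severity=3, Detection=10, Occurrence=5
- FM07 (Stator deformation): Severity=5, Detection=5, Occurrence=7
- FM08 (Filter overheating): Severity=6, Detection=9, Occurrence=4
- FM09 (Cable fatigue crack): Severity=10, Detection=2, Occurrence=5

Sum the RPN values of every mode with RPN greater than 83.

1708

RPN = Severity × Occurrence × Detection:
  FM01: 4 × 2 × 10 = 80
  FM02: 3 × 2 × 4 = 24
  FM03: 10 × 10 × 5 = 500
  FM04: 9 × 7 × 9 = 567
  FM05: 5 × 5 × 2 = 50
  FM06: 3 × 5 × 10 = 150
  FM07: 5 × 7 × 5 = 175
  FM08: 6 × 4 × 9 = 216
  FM09: 10 × 5 × 2 = 100
RPN > 83: FM03 (500), FM04 (567), FM06 (150), FM07 (175), FM08 (216), FM09 (100).
Sum: 500 + 567 + 150 + 175 + 216 + 100 = 1708.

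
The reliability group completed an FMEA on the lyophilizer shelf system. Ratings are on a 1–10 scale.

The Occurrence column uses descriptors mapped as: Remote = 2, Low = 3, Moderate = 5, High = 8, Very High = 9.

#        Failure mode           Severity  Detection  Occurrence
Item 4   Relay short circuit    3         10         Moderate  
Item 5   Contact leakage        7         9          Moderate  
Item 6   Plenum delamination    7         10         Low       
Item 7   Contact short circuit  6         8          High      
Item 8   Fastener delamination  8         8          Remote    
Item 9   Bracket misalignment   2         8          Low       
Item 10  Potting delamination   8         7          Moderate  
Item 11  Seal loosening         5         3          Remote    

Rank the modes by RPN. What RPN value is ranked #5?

150

RPN = Severity × Occurrence × Detection:
  Item 4: 3 × 5 × 10 = 150
  Item 5: 7 × 5 × 9 = 315
  Item 6: 7 × 3 × 10 = 210
  Item 7: 6 × 8 × 8 = 384
  Item 8: 8 × 2 × 8 = 128
  Item 9: 2 × 3 × 8 = 48
  Item 10: 8 × 5 × 7 = 280
  Item 11: 5 × 2 × 3 = 30
Sorted descending: 384, 315, 280, 210, 150, 128, 48, 30.
The fifth-highest RPN is 150 (Item 4).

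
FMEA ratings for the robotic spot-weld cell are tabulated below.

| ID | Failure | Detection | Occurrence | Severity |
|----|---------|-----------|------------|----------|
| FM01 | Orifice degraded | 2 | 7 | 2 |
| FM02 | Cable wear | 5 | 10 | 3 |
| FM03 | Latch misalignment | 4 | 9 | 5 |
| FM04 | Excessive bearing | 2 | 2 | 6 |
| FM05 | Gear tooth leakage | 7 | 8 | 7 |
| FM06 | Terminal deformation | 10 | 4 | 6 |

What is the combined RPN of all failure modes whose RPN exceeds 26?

990

RPN = Severity × Occurrence × Detection:
  FM01: 2 × 7 × 2 = 28
  FM02: 3 × 10 × 5 = 150
  FM03: 5 × 9 × 4 = 180
  FM04: 6 × 2 × 2 = 24
  FM05: 7 × 8 × 7 = 392
  FM06: 6 × 4 × 10 = 240
RPN > 26: FM01 (28), FM02 (150), FM03 (180), FM05 (392), FM06 (240).
Sum: 28 + 150 + 180 + 392 + 240 = 990.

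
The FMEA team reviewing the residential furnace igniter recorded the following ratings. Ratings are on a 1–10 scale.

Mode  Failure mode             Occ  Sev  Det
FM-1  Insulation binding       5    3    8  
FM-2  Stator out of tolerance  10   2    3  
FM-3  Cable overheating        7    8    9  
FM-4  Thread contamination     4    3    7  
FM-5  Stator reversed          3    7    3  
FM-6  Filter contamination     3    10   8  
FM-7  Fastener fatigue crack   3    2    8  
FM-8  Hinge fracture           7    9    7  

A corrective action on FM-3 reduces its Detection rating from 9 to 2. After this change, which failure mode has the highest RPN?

FM-8

RPN = Severity × Occurrence × Detection:
  FM-1: 3 × 5 × 8 = 120
  FM-2: 2 × 10 × 3 = 60
  FM-3: 8 × 7 × 9 = 504
  FM-4: 3 × 4 × 7 = 84
  FM-5: 7 × 3 × 3 = 63
  FM-6: 10 × 3 × 8 = 240
  FM-7: 2 × 3 × 8 = 48
  FM-8: 9 × 7 × 7 = 441
After action: FM-3 → 8 × 7 × 2 = 112.
Revised RPNs: FM-8=441, FM-6=240, FM-1=120, FM-3=112, FM-4=84, FM-5=63, FM-2=60, FM-7=48.
Highest is now FM-8 (441).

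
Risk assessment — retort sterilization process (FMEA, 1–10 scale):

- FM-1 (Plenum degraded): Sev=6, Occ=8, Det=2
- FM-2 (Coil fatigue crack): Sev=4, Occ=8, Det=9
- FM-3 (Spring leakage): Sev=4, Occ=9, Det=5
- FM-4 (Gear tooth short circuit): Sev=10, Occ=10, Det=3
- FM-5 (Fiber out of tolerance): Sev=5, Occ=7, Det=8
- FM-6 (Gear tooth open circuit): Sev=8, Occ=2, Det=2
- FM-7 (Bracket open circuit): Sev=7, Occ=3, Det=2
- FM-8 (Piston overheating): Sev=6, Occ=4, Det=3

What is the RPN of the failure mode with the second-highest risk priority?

288

RPN = Severity × Occurrence × Detection:
  FM-1: 6 × 8 × 2 = 96
  FM-2: 4 × 8 × 9 = 288
  FM-3: 4 × 9 × 5 = 180
  FM-4: 10 × 10 × 3 = 300
  FM-5: 5 × 7 × 8 = 280
  FM-6: 8 × 2 × 2 = 32
  FM-7: 7 × 3 × 2 = 42
  FM-8: 6 × 4 × 3 = 72
Sorted descending: 300, 288, 280, 180, 96, 72, 42, 32.
The second-highest RPN is 288 (FM-2).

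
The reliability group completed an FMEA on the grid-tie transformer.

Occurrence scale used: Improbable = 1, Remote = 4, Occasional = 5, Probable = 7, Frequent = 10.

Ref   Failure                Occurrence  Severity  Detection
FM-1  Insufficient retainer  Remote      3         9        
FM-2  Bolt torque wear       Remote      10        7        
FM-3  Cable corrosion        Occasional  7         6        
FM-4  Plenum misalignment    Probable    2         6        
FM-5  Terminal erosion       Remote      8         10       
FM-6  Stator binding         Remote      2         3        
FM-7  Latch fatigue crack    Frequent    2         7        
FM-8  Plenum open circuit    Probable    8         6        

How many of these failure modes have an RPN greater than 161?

4

RPN = Severity × Occurrence × Detection:
  FM-1: 3 × 4 × 9 = 108
  FM-2: 10 × 4 × 7 = 280
  FM-3: 7 × 5 × 6 = 210
  FM-4: 2 × 7 × 6 = 84
  FM-5: 8 × 4 × 10 = 320
  FM-6: 2 × 4 × 3 = 24
  FM-7: 2 × 10 × 7 = 140
  FM-8: 8 × 7 × 6 = 336
Modes with RPN > 161: FM-2 (280), FM-3 (210), FM-5 (320), FM-8 (336) → 4.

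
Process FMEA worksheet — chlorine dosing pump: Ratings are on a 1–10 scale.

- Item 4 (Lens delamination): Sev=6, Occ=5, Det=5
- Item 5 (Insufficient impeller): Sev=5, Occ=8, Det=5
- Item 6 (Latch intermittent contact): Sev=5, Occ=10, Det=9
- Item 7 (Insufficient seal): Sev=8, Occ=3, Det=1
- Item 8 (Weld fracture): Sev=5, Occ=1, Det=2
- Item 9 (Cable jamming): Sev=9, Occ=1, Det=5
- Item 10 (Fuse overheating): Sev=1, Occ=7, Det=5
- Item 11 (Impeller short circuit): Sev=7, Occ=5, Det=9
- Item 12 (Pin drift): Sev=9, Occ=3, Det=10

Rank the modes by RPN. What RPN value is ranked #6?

RPN = Severity × Occurrence × Detection:
  Item 4: 6 × 5 × 5 = 150
  Item 5: 5 × 8 × 5 = 200
  Item 6: 5 × 10 × 9 = 450
  Item 7: 8 × 3 × 1 = 24
  Item 8: 5 × 1 × 2 = 10
  Item 9: 9 × 1 × 5 = 45
  Item 10: 1 × 7 × 5 = 35
  Item 11: 7 × 5 × 9 = 315
  Item 12: 9 × 3 × 10 = 270
Sorted descending: 450, 315, 270, 200, 150, 45, 35, 24, 10.
The sixth-highest RPN is 45 (Item 9).

45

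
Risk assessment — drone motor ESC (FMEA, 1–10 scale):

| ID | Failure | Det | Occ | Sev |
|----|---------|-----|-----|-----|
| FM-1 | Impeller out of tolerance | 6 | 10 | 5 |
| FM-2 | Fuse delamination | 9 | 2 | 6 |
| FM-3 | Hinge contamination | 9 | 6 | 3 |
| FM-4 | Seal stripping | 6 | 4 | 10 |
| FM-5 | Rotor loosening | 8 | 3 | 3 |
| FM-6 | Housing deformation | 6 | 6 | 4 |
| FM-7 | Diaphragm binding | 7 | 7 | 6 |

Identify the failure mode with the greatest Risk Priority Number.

RPN = Severity × Occurrence × Detection:
  FM-1: 5 × 10 × 6 = 300
  FM-2: 6 × 2 × 9 = 108
  FM-3: 3 × 6 × 9 = 162
  FM-4: 10 × 4 × 6 = 240
  FM-5: 3 × 3 × 8 = 72
  FM-6: 4 × 6 × 6 = 144
  FM-7: 6 × 7 × 7 = 294
Highest RPN is 300 → FM-1.

FM-1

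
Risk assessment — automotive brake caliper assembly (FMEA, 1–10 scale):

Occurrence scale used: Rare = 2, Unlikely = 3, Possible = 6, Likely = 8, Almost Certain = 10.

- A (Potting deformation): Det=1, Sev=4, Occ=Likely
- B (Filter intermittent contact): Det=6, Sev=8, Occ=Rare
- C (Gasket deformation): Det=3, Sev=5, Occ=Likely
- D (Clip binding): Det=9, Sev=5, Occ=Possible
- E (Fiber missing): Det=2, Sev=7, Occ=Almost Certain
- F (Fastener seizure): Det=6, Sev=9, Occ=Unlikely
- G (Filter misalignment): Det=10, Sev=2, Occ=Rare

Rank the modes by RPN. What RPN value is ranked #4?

RPN = Severity × Occurrence × Detection:
  A: 4 × 8 × 1 = 32
  B: 8 × 2 × 6 = 96
  C: 5 × 8 × 3 = 120
  D: 5 × 6 × 9 = 270
  E: 7 × 10 × 2 = 140
  F: 9 × 3 × 6 = 162
  G: 2 × 2 × 10 = 40
Sorted descending: 270, 162, 140, 120, 96, 40, 32.
The fourth-highest RPN is 120 (C).

120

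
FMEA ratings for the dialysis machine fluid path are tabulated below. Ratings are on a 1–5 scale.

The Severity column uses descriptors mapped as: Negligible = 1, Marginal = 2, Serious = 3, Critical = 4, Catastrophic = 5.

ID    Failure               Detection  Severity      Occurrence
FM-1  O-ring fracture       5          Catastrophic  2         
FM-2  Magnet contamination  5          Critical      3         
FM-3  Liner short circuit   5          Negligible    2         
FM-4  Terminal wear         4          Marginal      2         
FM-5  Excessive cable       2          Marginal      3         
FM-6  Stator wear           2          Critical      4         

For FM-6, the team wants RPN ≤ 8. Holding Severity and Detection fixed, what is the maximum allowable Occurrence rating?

1

FM-6: S=4, O=4, D=2 → current RPN = 32.
Fixed product = 8. Need 8 × O ≤ 8, so O ≤ 8/8 = 1.00.
Maximum integer Occurrence rating = 1 (gives RPN 8; O=2 would give 16 > 8).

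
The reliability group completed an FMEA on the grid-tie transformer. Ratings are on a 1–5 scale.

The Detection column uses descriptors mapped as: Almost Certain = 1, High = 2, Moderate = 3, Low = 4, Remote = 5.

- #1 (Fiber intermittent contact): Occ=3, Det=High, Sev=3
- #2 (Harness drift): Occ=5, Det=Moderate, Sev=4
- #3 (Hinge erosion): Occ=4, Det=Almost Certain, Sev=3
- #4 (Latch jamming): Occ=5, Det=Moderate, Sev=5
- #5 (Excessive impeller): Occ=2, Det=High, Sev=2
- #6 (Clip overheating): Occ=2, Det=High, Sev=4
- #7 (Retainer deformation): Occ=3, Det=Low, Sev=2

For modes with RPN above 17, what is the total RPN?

177

RPN = Severity × Occurrence × Detection:
  #1: 3 × 3 × 2 = 18
  #2: 4 × 5 × 3 = 60
  #3: 3 × 4 × 1 = 12
  #4: 5 × 5 × 3 = 75
  #5: 2 × 2 × 2 = 8
  #6: 4 × 2 × 2 = 16
  #7: 2 × 3 × 4 = 24
RPN > 17: #1 (18), #2 (60), #4 (75), #7 (24).
Sum: 18 + 60 + 75 + 24 = 177.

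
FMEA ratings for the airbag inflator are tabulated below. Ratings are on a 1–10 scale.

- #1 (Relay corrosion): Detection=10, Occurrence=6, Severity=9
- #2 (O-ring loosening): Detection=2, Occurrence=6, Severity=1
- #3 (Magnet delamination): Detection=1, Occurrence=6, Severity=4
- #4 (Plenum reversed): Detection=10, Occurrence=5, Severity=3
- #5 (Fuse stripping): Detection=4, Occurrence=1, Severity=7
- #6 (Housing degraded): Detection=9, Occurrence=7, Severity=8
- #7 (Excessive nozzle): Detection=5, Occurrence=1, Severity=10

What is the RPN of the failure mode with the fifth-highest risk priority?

28

RPN = Severity × Occurrence × Detection:
  #1: 9 × 6 × 10 = 540
  #2: 1 × 6 × 2 = 12
  #3: 4 × 6 × 1 = 24
  #4: 3 × 5 × 10 = 150
  #5: 7 × 1 × 4 = 28
  #6: 8 × 7 × 9 = 504
  #7: 10 × 1 × 5 = 50
Sorted descending: 540, 504, 150, 50, 28, 24, 12.
The fifth-highest RPN is 28 (#5).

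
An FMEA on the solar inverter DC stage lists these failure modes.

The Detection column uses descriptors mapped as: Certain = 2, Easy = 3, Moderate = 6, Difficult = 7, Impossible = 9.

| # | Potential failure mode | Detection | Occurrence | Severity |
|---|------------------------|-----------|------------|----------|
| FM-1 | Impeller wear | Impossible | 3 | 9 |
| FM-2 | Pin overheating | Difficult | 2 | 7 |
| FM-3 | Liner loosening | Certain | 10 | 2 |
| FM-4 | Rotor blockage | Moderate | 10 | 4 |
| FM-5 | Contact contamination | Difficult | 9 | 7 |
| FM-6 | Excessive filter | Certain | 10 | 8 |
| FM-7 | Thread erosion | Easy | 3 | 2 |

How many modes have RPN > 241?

2

RPN = Severity × Occurrence × Detection:
  FM-1: 9 × 3 × 9 = 243
  FM-2: 7 × 2 × 7 = 98
  FM-3: 2 × 10 × 2 = 40
  FM-4: 4 × 10 × 6 = 240
  FM-5: 7 × 9 × 7 = 441
  FM-6: 8 × 10 × 2 = 160
  FM-7: 2 × 3 × 3 = 18
Modes with RPN > 241: FM-1 (243), FM-5 (441) → 2.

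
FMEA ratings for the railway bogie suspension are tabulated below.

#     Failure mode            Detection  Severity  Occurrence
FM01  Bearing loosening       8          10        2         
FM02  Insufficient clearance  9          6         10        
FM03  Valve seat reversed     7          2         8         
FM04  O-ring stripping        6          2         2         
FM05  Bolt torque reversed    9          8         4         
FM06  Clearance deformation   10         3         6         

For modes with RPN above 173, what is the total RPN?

RPN = Severity × Occurrence × Detection:
  FM01: 10 × 2 × 8 = 160
  FM02: 6 × 10 × 9 = 540
  FM03: 2 × 8 × 7 = 112
  FM04: 2 × 2 × 6 = 24
  FM05: 8 × 4 × 9 = 288
  FM06: 3 × 6 × 10 = 180
RPN > 173: FM02 (540), FM05 (288), FM06 (180).
Sum: 540 + 288 + 180 = 1008.

1008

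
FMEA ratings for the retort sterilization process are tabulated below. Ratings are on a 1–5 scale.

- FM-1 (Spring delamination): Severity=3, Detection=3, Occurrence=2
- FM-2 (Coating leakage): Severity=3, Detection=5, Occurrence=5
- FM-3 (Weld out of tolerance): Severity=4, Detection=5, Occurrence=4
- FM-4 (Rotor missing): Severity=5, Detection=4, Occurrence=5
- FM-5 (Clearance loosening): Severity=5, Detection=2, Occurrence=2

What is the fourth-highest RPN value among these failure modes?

RPN = Severity × Occurrence × Detection:
  FM-1: 3 × 2 × 3 = 18
  FM-2: 3 × 5 × 5 = 75
  FM-3: 4 × 4 × 5 = 80
  FM-4: 5 × 5 × 4 = 100
  FM-5: 5 × 2 × 2 = 20
Sorted descending: 100, 80, 75, 20, 18.
The fourth-highest RPN is 20 (FM-5).

20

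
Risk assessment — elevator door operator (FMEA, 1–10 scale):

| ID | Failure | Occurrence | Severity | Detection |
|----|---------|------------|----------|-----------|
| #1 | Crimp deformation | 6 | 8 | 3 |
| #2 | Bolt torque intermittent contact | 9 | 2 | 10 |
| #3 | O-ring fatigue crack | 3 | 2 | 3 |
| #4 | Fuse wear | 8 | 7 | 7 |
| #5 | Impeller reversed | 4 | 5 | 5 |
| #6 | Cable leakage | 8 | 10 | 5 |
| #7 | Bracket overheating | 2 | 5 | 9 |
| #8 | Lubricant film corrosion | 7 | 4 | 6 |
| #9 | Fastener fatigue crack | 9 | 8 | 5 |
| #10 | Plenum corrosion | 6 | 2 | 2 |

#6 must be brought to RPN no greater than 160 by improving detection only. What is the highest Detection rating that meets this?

#6: S=10, O=8, D=5 → current RPN = 400.
Fixed product = 80. Need 80 × D ≤ 160, so D ≤ 160/80 = 2.00.
Maximum integer Detection rating = 2 (gives RPN 160; D=3 would give 240 > 160).

2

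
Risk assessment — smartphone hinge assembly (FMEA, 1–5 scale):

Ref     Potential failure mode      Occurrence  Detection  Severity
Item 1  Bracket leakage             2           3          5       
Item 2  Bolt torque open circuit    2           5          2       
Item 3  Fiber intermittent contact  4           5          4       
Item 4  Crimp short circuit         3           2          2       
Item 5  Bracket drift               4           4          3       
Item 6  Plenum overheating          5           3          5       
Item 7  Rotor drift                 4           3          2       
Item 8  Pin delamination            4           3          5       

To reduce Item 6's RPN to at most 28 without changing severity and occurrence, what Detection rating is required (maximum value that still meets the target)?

1

Item 6: S=5, O=5, D=3 → current RPN = 75.
Fixed product = 25. Need 25 × D ≤ 28, so D ≤ 28/25 = 1.12.
Maximum integer Detection rating = 1 (gives RPN 25; D=2 would give 50 > 28).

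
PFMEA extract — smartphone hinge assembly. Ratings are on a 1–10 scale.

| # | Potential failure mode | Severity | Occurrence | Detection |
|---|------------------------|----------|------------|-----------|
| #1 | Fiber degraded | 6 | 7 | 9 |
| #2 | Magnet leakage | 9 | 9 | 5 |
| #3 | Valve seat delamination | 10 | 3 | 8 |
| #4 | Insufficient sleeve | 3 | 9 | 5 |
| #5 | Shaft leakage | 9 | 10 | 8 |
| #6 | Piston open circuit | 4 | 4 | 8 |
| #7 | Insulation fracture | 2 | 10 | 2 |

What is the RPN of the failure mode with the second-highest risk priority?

405

RPN = Severity × Occurrence × Detection:
  #1: 6 × 7 × 9 = 378
  #2: 9 × 9 × 5 = 405
  #3: 10 × 3 × 8 = 240
  #4: 3 × 9 × 5 = 135
  #5: 9 × 10 × 8 = 720
  #6: 4 × 4 × 8 = 128
  #7: 2 × 10 × 2 = 40
Sorted descending: 720, 405, 378, 240, 135, 128, 40.
The second-highest RPN is 405 (#2).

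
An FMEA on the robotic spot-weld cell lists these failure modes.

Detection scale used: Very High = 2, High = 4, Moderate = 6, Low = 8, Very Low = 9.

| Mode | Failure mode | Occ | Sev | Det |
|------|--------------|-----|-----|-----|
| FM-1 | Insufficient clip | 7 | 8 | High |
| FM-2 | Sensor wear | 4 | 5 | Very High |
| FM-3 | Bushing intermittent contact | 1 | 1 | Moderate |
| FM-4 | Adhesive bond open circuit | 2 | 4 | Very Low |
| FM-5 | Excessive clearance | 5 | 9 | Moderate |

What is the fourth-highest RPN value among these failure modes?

RPN = Severity × Occurrence × Detection:
  FM-1: 8 × 7 × 4 = 224
  FM-2: 5 × 4 × 2 = 40
  FM-3: 1 × 1 × 6 = 6
  FM-4: 4 × 2 × 9 = 72
  FM-5: 9 × 5 × 6 = 270
Sorted descending: 270, 224, 72, 40, 6.
The fourth-highest RPN is 40 (FM-2).

40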